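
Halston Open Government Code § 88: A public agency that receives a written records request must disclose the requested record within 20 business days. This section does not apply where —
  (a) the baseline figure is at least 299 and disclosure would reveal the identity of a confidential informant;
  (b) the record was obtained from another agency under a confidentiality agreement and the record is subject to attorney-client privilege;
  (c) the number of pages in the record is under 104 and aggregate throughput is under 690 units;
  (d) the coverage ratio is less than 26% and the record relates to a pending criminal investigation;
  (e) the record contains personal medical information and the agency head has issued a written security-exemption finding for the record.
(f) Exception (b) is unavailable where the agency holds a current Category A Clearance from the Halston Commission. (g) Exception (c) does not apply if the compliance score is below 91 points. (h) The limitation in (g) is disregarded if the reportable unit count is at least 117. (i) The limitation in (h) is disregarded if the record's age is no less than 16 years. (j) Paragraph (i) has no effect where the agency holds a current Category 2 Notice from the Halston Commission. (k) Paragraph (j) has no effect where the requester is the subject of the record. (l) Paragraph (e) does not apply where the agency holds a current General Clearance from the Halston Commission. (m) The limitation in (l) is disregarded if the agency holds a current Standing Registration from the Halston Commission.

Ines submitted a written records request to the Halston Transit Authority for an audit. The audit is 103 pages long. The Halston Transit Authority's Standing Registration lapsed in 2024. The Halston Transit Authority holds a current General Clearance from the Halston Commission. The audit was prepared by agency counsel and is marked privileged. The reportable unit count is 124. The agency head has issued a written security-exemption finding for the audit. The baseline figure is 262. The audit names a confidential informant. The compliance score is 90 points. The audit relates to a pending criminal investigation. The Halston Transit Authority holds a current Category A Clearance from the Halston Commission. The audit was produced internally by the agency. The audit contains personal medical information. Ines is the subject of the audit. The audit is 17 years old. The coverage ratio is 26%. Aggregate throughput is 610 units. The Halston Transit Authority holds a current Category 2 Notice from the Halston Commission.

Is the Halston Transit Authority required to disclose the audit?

Exception (a) fails — the baseline figure is 262, short of 299.
Exception (b) fails — the audit was produced internally.
All of (c)'s requirements are met (the number of pages in the record is 103, under the 104 limit; aggregate throughput is 610 units, under the 690 units limit). But: (g) operates — the compliance score is 90 points, below the 91 points limit. (h) is triggered (the reportable unit count is 124, meeting the 117 threshold), but yields to (i): (i) operates against (h): the record's age is 17 years, meeting the 16 years threshold. (j) operates (a current Category 2 Notice is held), but is overridden by (k): (k) operates against (j): Ines is the subject of the audit. (c) is therefore removed.
Exception (d) does not apply: the coverage ratio is 26%, not less than 26%.
Exception (e) is satisfied on its face — the audit contains personal medical information; a written security-exemption finding has been issued. But applying paragraphs (l)–(m): (l) is triggered — a current General Clearance is held. (m), which would lift (l), is inapplicable — the Standing Registration is not current. (e) is therefore removed.
No exception displaces § 88.

Yes — the Halston Transit Authority must disclose the audit.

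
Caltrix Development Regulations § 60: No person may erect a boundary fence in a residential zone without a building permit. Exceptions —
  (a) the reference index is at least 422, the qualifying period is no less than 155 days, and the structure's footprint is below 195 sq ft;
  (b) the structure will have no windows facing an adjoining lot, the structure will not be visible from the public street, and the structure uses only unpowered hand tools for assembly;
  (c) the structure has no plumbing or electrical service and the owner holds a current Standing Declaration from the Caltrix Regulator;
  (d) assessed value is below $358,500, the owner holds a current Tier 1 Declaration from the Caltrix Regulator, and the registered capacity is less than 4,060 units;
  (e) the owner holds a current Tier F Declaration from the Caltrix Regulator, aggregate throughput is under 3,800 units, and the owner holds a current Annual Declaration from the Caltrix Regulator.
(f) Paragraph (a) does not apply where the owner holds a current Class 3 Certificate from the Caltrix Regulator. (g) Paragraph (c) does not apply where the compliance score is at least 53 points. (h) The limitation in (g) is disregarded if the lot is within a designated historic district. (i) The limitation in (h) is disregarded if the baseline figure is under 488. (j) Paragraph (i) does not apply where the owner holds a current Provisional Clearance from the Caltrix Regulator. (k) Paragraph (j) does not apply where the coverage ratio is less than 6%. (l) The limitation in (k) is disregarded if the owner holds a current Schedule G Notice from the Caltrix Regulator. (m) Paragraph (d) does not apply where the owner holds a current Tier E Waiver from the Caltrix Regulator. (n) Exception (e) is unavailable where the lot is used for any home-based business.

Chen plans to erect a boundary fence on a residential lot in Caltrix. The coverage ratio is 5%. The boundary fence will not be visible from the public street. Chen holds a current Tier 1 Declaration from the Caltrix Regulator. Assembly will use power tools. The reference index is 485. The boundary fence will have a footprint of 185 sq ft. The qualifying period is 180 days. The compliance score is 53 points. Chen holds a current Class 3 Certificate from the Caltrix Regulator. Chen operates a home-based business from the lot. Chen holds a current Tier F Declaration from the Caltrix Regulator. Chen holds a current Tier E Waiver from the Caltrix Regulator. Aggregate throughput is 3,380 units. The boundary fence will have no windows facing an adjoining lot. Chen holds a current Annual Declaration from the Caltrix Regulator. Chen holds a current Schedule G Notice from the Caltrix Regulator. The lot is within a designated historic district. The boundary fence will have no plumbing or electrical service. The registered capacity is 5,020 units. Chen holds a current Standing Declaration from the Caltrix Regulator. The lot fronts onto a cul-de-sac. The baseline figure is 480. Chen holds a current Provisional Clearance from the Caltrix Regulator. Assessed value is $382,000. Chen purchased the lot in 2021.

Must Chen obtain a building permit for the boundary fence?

Exception (a): the reference index is 485, meeting the 422 threshold; the qualifying period is 180 days, meeting the 155 days threshold; the structure's footprint is 185 sq ft, below the 195 sq ft limit — every condition holds. But applying paragraph (f): (f) operates against (a): a current Class 3 Certificate is held. (a) is therefore removed.
Exception (b) fails — assembly uses power tools.
Exception (c): there is no plumbing or electrical service; a current Standing Declaration is held — every condition holds. Applying paragraphs (g)–(l): (g) operates (the compliance score is 53 points, meeting the 53 points threshold), but is overridden by (h): (h) operates — the lot is in a historic district. (i) is engaged (the baseline figure is 480, under the 488 limit), but is displaced by (j): (j) is triggered — a current Provisional Clearance is held. (k) would limit (j) — the coverage ratio is 5%, less than the 6% limit — but (l) sets (k) aside: (l) operates against (k): a current Schedule G Notice is held. Exception (c) stands.
Exception (d) does not apply: assessed value is $382,000, not below $358,500.
Exception (e): a current Tier F Declaration is held; aggregate throughput is 3,380 units, under the 3,800 units limit; a current Annual Declaration is held — every condition holds. However, paragraph (n) must be considered: (n) operates — a home-based business operates on the lot. (e) is therefore removed.

No — exception (c) applies; Chen does not need a building permit.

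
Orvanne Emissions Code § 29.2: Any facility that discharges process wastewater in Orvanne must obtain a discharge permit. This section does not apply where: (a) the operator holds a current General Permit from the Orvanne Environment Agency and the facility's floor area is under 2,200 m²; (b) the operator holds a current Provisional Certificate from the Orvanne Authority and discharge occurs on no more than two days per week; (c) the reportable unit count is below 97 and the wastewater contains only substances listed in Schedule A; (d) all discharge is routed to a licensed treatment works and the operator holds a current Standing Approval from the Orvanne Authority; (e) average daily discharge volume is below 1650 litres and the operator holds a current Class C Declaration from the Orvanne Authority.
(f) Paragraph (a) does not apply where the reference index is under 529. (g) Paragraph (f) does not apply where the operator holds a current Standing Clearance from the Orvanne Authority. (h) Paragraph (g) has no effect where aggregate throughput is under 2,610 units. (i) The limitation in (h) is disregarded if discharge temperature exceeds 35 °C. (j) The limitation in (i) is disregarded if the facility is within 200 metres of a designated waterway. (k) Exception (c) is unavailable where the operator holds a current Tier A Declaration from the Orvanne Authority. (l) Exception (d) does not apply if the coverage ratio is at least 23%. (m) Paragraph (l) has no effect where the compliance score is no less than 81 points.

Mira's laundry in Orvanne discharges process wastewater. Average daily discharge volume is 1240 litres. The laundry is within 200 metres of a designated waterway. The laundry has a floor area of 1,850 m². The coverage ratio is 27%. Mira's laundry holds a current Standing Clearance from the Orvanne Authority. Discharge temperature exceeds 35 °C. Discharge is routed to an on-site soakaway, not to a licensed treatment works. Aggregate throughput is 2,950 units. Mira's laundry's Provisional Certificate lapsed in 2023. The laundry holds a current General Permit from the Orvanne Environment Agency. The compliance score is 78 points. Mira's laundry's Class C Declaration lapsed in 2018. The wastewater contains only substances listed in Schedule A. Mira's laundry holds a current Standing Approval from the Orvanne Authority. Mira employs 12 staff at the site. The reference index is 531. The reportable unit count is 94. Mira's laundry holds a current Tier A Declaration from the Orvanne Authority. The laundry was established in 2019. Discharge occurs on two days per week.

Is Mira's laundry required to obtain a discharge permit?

Exception (a) is satisfied on its face — a current General Permit is held; the facility's floor area is 1,850 m², under the 2,200 m² limit. Considering the limiting provisions: (f), which would limit (a), is inapplicable: the reference index is 531, not under 529. (a) remains available.
Exception (b) requires that the operator holds a current Provisional Certificate from the Orvanne Authority; but no current Provisional Certificate is held, so (b) is unavailable.
Exception (c)'s conditions are all satisfied: the reportable unit count is 94, below the 97 limit; the wastewater is Schedule-A-only. Turning to paragraph (k): (k) is engaged — a current Tier A Declaration is held. Exception (c) does not apply.
Exception (d) does not apply: discharge is not routed to a licensed treatment works.
Exception (e) requires that the operator holds a current Class C Declaration from the Orvanne Authority; but there is no Class C Declaration in force, so (e) is unavailable.

No — exception (a) applies; Mira's laundry is not required to obtain a discharge permit.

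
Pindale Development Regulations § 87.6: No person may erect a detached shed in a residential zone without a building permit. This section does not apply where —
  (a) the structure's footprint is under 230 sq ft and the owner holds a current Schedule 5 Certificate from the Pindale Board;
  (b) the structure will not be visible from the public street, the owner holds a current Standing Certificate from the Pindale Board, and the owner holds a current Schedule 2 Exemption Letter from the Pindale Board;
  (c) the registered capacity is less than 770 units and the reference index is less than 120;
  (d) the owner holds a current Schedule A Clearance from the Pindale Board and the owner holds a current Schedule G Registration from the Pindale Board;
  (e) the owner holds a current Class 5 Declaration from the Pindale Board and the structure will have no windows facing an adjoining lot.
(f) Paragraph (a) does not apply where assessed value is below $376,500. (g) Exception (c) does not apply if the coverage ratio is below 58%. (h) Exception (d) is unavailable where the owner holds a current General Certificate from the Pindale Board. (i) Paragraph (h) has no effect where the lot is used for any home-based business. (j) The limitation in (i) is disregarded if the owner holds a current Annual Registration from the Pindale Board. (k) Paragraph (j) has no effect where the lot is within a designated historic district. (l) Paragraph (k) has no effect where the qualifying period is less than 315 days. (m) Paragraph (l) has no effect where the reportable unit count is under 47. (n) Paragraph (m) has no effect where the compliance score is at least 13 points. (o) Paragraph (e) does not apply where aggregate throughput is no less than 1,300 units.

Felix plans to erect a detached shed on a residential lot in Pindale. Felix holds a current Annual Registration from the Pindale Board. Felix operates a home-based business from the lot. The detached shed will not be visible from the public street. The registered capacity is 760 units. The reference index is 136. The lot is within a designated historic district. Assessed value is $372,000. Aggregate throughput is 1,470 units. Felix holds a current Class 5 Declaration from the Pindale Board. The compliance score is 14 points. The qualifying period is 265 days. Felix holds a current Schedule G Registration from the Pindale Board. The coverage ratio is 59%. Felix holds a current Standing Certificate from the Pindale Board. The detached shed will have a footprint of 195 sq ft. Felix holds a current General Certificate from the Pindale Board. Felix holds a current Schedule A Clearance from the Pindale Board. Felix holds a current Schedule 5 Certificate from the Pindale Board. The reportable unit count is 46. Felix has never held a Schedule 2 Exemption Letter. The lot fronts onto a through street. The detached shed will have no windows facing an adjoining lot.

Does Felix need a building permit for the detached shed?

Yes — Felix must obtain a building permit.

All of (a)'s requirements are met (the structure's footprint is 195 sq ft, under the 230 sq ft limit; a current Schedule 5 Certificate is held). However, paragraph (f) must be considered: (f) operates against (a): assessed value is $372,000, below the $376,500 limit. (a) is therefore removed.
Exception (b) does not apply: the Schedule 2 Exemption Letter is not current.
Exception (c) fails — the reference index is 136, not less than 120.
Exception (d) is satisfied on its face — a current Schedule A Clearance is held; a current Schedule G Registration is held. However, paragraphs (h)–(n) must be considered: (h) operates against (d): a current General Certificate is held. (i) would limit (h) — a home-based business operates on the lot — but (j) sets (i) aside: (j) operates against (i): a current Annual Registration is held. (k) is engaged (the lot is in a historic district), but is overridden by (l): (l) is triggered — the qualifying period is 265 days, less than the 315 days limit. (m) would limit (l) — the reportable unit count is 46, under the 47 limit — but (n) sets (m) aside: (n) operates against (m): the compliance score is 14 points, meeting the 13 points threshold. Exception (d) does not apply.
All of (e)'s requirements are met (a current Class 5 Declaration is held; no windows face an adjoining lot). However, paragraph (o) must be considered: (o) operates against (e): aggregate throughput is 1,470 units, meeting the 1,300 units threshold. So (e) is unavailable.
Every exception is unavailable, so the rule governs.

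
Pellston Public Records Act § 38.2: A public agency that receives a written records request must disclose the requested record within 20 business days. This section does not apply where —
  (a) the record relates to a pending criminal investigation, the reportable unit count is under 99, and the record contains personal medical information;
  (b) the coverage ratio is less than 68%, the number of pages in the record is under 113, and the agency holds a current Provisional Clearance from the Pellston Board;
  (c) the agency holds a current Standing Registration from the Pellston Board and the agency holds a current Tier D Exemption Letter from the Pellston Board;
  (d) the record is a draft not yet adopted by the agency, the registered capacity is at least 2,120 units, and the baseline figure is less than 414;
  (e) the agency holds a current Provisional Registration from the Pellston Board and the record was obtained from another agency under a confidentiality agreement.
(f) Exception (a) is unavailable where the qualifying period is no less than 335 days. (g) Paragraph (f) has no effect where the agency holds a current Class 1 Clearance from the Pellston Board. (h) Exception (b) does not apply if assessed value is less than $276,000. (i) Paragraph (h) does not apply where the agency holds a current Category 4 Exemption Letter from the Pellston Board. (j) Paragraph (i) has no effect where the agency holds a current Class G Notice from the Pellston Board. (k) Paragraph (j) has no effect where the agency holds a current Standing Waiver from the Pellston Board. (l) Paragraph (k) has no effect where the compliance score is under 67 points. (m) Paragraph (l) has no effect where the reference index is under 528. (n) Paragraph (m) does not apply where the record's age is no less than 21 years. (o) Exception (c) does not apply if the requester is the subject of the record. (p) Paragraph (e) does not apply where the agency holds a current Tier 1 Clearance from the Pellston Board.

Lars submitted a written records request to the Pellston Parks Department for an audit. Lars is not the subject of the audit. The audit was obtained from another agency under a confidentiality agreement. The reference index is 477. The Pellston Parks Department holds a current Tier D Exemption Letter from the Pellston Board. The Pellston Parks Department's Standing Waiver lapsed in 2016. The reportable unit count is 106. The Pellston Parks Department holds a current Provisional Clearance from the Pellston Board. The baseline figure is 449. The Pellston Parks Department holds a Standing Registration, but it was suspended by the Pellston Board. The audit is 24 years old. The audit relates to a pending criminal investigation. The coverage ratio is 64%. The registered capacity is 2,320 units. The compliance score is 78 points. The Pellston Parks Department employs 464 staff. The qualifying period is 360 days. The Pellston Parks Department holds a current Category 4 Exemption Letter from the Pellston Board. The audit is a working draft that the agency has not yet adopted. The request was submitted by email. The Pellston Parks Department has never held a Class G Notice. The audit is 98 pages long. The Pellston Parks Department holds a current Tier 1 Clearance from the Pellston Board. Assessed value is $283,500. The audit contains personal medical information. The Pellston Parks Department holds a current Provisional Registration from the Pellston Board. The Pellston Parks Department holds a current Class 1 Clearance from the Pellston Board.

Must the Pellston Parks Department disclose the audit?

No — exception (b) applies; the Pellston Parks Department is not required to disclose the audit.

Exception (a) requires that the reportable unit count is under 99; but the reportable unit count is 106, not under 99, so (a) is unavailable.
All of (b)'s requirements are met (the coverage ratio is 64%, less than the 68% limit; the number of pages in the record is 98, under the 113 limit; a current Provisional Clearance is held). Considering the limiting provisions: (h), which would limit (b), is not triggered: assessed value is $283,500, not less than $276,000. Exception (b) stands.
Exception (c) does not apply: the Standing Registration is not current.
Exception (d) fails — the baseline figure is 449, not less than 414.
Exception (e)'s conditions are all satisfied: a current Provisional Registration is held; the audit was obtained under a confidentiality agreement. But applying paragraph (p): (p) operates — a current Tier 1 Clearance is held. Exception (e) does not apply.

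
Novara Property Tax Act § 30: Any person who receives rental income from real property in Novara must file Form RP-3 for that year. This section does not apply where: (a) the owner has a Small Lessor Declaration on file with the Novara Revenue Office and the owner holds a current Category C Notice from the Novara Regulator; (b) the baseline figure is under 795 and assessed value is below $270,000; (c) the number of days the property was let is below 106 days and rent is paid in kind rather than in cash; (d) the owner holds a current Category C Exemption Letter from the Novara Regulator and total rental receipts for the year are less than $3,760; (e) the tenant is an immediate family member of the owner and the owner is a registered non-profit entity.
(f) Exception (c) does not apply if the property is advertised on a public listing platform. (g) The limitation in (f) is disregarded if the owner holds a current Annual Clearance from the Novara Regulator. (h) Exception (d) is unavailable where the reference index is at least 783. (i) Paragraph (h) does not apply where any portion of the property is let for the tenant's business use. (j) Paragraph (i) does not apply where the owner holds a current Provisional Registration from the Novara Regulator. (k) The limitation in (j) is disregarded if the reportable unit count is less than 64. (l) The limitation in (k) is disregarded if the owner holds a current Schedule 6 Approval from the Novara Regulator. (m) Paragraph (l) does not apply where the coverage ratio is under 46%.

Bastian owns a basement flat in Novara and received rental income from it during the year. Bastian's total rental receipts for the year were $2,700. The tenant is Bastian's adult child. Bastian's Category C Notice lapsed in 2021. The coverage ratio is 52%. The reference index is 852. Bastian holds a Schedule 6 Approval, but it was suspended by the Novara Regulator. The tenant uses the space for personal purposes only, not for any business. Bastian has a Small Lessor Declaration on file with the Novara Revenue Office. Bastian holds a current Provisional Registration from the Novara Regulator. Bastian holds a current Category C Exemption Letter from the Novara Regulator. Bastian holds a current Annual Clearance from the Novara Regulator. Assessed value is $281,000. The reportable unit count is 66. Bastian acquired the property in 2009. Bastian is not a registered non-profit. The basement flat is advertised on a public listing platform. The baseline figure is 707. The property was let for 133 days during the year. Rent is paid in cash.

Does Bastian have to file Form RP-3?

Yes — Bastian must file Form RP-3.

Exception (a) does not apply: the Category C Notice is not current.
Exception (b) does not apply: assessed value is $281,000, not below $270,000.
Exception (c) fails — the number of days the property was let is 133 days, not below 106 days.
Exception (d): a current Category C Exemption Letter is held; total rental receipts for the year are $2,700, less than the $3,760 limit — every condition holds. However, paragraphs (h)–(m) must be considered: (h) operates against (d): the reference index is 852, meeting the 783 threshold. (i), which would lift (h), is not triggered — the space is used for personal purposes only. So (d) is unavailable.
Exception (e) fails — Bastian is not a registered non-profit.
No exception is made out. Bastian falls within the general rule.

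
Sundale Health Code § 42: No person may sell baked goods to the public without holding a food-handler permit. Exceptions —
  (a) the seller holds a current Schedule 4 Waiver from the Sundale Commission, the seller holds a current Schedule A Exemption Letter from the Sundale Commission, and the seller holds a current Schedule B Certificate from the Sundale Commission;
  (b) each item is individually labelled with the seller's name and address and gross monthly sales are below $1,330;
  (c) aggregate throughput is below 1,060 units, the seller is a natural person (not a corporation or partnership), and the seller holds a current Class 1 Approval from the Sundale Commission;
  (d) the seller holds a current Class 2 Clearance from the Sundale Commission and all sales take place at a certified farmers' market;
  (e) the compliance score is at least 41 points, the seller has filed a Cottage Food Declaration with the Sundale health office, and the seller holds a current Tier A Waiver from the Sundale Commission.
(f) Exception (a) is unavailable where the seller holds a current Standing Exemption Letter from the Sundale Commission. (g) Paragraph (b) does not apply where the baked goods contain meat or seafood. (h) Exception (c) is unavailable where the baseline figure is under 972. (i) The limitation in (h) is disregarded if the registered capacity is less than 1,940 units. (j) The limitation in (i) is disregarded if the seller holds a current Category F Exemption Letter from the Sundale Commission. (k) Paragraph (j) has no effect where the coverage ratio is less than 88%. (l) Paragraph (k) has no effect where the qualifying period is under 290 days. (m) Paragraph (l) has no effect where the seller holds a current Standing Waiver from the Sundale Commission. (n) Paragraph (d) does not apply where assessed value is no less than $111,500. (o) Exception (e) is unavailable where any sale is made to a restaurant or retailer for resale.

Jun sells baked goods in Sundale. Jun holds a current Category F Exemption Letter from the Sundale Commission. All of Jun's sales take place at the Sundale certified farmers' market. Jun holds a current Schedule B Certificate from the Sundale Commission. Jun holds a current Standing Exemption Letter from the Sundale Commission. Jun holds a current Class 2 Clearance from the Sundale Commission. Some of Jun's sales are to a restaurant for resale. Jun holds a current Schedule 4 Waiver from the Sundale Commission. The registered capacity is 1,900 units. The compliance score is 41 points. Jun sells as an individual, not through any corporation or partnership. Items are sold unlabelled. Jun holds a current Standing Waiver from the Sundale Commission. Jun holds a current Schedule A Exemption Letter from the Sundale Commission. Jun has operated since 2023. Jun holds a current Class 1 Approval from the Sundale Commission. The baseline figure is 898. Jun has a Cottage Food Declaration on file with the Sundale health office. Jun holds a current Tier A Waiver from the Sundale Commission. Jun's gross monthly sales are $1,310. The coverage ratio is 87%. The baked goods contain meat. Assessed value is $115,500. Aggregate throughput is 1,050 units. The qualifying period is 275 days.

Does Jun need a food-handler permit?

No — exception (c) applies; Jun is not required to hold a food-handler permit.

Exception (a) is satisfied on its face — a current Schedule 4 Waiver is held; a current Schedule A Exemption Letter is held; a current Schedule B Certificate is held. However, paragraph (f) must be considered: (f) operates against (a): a current Standing Exemption Letter is held. Exception (a) does not apply.
Exception (b) fails — items are sold unlabelled.
Exception (c)'s conditions are all satisfied: aggregate throughput is 1,050 units, below the 1,060 units limit; the seller is a natural person; a current Class 1 Approval is held. Considering the limiting provisions: (h) is engaged (the baseline figure is 898, under the 972 limit), but is set aside by (i): (i) applies — the registered capacity is 1,900 units, less than the 1,940 units limit. (j) would limit (i) — a current Category F Exemption Letter is held — but (k) sets (j) aside: (k) applies — the coverage ratio is 87%, less than the 88% limit. (l) is engaged (the qualifying period is 275 days, under the 290 days limit), but is displaced by (m): (m) operates against (l): a current Standing Waiver is held. So (c) applies.
Exception (d): a current Class 2 Clearance is held; all sales are at a certified farmers' market — every condition holds. However, paragraph (n) must be considered: (n) operates against (d): assessed value is $115,500, meeting the $111,500 threshold. So (d) is unavailable.
Exception (e): the compliance score is 41 points, meeting the 41 points threshold; a Cottage Food Declaration is on file; a current Tier A Waiver is held — every condition holds. Turning to paragraph (o): (o) operates against (e): some sales are to a restaurant for resale. (e) is therefore removed.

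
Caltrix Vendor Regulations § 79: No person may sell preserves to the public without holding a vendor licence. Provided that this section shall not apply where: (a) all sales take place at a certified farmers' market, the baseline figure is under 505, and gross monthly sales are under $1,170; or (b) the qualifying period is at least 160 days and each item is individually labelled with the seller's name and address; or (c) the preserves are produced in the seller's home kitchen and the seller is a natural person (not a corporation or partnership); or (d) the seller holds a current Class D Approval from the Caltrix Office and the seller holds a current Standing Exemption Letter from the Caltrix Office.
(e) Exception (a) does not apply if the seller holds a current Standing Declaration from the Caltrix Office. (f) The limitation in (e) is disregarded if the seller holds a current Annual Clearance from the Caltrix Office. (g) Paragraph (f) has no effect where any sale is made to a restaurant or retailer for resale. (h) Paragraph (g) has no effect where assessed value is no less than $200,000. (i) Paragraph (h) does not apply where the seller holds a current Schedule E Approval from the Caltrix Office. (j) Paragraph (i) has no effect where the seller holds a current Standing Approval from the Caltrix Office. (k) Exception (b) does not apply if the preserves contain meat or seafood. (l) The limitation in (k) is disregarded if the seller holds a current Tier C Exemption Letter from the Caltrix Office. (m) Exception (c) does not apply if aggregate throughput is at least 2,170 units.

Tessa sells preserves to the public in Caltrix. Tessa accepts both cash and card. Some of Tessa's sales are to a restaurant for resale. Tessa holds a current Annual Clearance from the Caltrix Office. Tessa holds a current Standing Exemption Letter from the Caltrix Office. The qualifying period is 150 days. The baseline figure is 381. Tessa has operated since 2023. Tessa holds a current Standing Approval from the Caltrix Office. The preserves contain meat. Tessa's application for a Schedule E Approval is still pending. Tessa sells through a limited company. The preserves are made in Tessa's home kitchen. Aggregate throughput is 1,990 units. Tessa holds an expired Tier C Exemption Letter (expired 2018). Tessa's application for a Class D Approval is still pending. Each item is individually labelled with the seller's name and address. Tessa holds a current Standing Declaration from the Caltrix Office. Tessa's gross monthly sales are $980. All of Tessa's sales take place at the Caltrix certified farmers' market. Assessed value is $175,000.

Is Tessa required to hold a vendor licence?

Exception (a): all sales are at a certified farmers' market; the baseline figure is 381, under the 505 limit; gross monthly sales are $980, under the $1,170 limit — every condition holds. However, paragraphs (e)–(j) must be considered: (e) applies — a current Standing Declaration is held. (f) would limit (e) — a current Annual Clearance is held — but (g) sets (f) aside: (g) is engaged — some sales are to a restaurant for resale. (h), which would lift (g), is not triggered — assessed value is $175,000, short of $200,000. Exception (a) does not apply.
Exception (b) requires that the qualifying period is at least 160 days; but the qualifying period is 150 days, short of 160 days, so (b) is unavailable.
Exception (c) requires that the seller is a natural person (not a corporation or partnership); but the seller operates through a limited company, so (c) is unavailable.
Exception (d) fails — no current Class D Approval is held.
Every exception is unavailable, so the rule governs.

Yes — Tessa must hold a vendor licence.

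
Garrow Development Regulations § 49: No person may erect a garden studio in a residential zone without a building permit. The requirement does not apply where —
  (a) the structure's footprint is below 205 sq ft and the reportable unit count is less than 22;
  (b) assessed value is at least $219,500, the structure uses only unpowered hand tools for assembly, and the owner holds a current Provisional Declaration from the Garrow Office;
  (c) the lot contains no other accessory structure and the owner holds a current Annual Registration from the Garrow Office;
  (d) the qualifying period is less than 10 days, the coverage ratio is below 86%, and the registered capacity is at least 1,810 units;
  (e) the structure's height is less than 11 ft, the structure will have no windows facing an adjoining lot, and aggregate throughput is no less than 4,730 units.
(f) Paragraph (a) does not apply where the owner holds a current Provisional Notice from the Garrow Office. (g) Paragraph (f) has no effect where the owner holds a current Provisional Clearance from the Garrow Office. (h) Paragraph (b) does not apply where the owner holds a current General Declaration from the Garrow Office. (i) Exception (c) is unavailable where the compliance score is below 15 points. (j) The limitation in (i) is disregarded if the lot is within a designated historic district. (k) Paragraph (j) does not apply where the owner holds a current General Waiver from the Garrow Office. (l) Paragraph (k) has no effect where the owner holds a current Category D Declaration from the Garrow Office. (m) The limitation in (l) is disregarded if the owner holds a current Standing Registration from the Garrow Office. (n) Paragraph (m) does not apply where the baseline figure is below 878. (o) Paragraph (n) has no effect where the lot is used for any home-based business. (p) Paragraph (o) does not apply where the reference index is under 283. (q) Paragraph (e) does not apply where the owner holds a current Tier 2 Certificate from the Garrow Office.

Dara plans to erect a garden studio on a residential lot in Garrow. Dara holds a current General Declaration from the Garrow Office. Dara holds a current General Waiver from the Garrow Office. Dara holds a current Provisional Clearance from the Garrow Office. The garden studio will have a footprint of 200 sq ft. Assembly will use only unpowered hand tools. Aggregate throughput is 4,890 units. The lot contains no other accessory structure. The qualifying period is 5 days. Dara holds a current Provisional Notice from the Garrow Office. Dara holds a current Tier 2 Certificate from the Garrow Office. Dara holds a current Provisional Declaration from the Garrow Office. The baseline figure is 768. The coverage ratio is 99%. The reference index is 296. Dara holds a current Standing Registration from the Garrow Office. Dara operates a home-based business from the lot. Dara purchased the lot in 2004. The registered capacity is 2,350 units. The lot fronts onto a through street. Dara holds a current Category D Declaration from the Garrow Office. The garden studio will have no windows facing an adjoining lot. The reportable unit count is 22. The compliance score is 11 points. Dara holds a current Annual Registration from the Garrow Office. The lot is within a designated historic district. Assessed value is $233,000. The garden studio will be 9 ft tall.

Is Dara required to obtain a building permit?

Yes — Dara must obtain a building permit.

Exception (a) requires that the reportable unit count is less than 22; but the reportable unit count is 22, not less than 22, so (a) is unavailable.
All of (b)'s requirements are met (assessed value is $233,000, meeting the $219,500 threshold; assembly uses only hand tools; a current Provisional Declaration is held). But applying paragraph (h): (h) is triggered — a current General Declaration is held. (b) is therefore removed.
All of (c)'s requirements are met (the lot has no other accessory structure; a current Annual Registration is held). But applying paragraphs (i)–(p): (i) is engaged — the compliance score is 11 points, below the 15 points limit. (j) would limit (i) — the lot is in a historic district — but (k) sets (j) aside: (k) is triggered — a current General Waiver is held. (l) is triggered (a current Category D Declaration is held), but yields to (m): (m) operates against (l): a current Standing Registration is held. (n) would limit (m) — the baseline figure is 768, below the 878 limit — but (o) sets (n) aside: (o) operates against (n): a home-based business operates on the lot. (p) is not engaged (the reference index is 296, not under 283), so (o) stands. Exception (c) does not apply.
Exception (d) requires that the coverage ratio is below 86%; but the coverage ratio is 99%, not below 86%, so (d) is unavailable.
All of (e)'s requirements are met (the structure's height is 9 ft, less than the 11 ft limit; no windows face an adjoining lot; aggregate throughput is 4,890 units, meeting the 4,730 units threshold). But: (q) is engaged — a current Tier 2 Certificate is held. Exception (e) does not apply.
Every exception is unavailable, so the rule governs.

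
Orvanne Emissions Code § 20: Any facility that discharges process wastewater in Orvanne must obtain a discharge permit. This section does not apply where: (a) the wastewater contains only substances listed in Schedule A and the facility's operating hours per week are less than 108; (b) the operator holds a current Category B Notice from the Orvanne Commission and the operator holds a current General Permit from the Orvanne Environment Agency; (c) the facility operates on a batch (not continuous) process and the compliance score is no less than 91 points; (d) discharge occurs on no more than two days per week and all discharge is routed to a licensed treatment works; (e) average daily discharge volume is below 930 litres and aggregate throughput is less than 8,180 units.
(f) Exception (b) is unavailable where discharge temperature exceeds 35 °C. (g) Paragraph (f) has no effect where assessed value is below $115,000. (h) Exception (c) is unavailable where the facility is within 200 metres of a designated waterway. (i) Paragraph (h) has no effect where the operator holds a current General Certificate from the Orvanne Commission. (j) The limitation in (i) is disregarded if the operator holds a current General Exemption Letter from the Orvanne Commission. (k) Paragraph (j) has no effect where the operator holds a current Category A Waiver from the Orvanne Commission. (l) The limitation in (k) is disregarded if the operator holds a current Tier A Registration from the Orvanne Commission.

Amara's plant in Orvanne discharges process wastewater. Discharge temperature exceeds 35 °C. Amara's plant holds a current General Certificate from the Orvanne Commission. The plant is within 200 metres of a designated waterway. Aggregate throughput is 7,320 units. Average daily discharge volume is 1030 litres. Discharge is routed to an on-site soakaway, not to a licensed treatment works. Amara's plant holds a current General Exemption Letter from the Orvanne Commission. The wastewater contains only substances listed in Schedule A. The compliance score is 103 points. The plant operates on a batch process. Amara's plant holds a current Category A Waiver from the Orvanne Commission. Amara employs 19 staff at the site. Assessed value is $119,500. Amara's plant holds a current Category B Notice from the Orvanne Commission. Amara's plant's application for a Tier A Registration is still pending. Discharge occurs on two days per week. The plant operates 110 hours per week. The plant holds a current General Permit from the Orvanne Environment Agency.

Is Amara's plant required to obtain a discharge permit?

No — exception (c) applies; Amara's plant is not required to obtain a discharge permit.

Exception (a) fails — the facility's operating hours per week are 110, not less than 108.
Exception (b): a current Category B Notice is held; a current General Permit is held — every condition holds. Turning to paragraphs (f)–(g): (f) operates against (b): discharge temperature exceeds 35 °C. (g) is not triggered (assessed value is $119,500, not below $115,000), so (f) stands. So (b) is unavailable.
Exception (c) is satisfied on its face — the facility operates on a batch process; the compliance score is 103 points, meeting the 91 points threshold. Considering the limiting provisions: (h) is engaged (the plant is within 200 m of a designated waterway), but yields to (i): (i) is triggered — a current General Certificate is held. (j) applies (a current General Exemption Letter is held), but is overridden by (k): (k) operates against (j): a current Category A Waiver is held. (l), which would lift (k), is not triggered — the Tier A Registration is not current. So (c) applies.
Exception (d) fails — discharge is not routed to a licensed treatment works.
Exception (e) does not apply: average daily discharge volume is 1030 litres, not below 930 litres.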